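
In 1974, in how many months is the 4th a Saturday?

1

Check the 4th of each month of 1974: Jan 4: Fri, Feb 4: Mon, Mar 4: Mon, Apr 4: Thu, May 4: Sat, Jun 4: Tue, Jul 4: Thu, Aug 4: Sun, Sep 4: Wed, Oct 4: Fri, Nov 4: Mon, Dec 4: Wed.
Saturday occurs in May — 1 month.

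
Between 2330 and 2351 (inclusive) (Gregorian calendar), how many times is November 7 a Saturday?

Track November 7's weekday year by year (advancing +1, or +2 across a Feb 29):
  2330: Fri  2331: Sat (+1) ✓  2332: Mon (+2)  2333: Tue (+1)  2334: Wed (+1)
  2335: Thu (+1)  2336: Sat (+2) ✓  2337: Sun (+1)  2338: Mon (+1)  2339: Tue (+1)
  2340: Thu (+2)  2341: Fri (+1)  2342: Sat (+1) ✓  2343: Sun (+1)  2344: Tue (+2)
  2345: Wed (+1)  2346: Thu (+1)  2347: Fri (+1)  2348: Sun (+2)  2349: Mon (+1)
  2350: Tue (+1)  2351: Wed (+1)
Saturday years: 2331, 2336, 2342 — 3 in total.

3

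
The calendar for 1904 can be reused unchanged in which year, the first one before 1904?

Two years share a calendar iff Jan 1 falls on the same weekday and both are leap or both are common. 1904: Jan 1 is Friday, leap year.
1903: Jan 1 Thursday, common
1902: Jan 1 Wednesday, common
1901: Jan 1 Tuesday, common
1900: Jan 1 Monday, common
1899: Jan 1 Sunday, common
1898: Jan 1 Saturday, common
1897: Jan 1 Friday, common
1896: Jan 1 Wednesday, leap
1895: Jan 1 Tuesday, common
1894: Jan 1 Monday, common
1893: Jan 1 Sunday, common
1892: Jan 1 Friday, leap
1892 matches on both conditions.

1892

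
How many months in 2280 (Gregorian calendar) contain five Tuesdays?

A month of length L has five Tuesdays iff its first Tuesday is on day ≤ L−28 (so day 1–3 in a 31-day month, 1–2 in a 30-day month, day 1 in a leap February).
Checking each month of 2280: Jan starts Thu (31d); Feb starts Sun (29d); Mar starts Mon (31d) ✓; Apr starts Thu (30d); May starts Sat (31d); Jun starts Tue (30d) ✓; Jul starts Thu (31d); Aug starts Sun (31d) ✓; Sep starts Wed (30d); Oct starts Fri (31d); Nov starts Mon (30d) ✓; Dec starts Wed (31d).
Five-Tuesday months: March, June, August, November → 4.

4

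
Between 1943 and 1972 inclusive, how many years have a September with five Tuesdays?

8

September has 30 days; it has five Tuesdays when Tuesday falls among the first (month-length − 28) days — i.e. when September 1 is one of Tuesday/Monday.
September 1 by year: 1943:Wed 1944:Fri 1945:Sat 1946:Sun 1947:Mon✓ 1948:Wed 1949:Thu 1950:Fri 1951:Sat 1952:Mon✓ 1953:Tue✓ 1954:Wed 1955:Thu 1956:Sat 1957:Sun 1958:Mon✓ 1959:Tue✓ 1960:Thu 1961:Fri 1962:Sat 1963:Sun 1964:Tue✓ 1965:Wed 1966:Thu 1967:Fri 1968:Sun 1969:Mon✓ 1970:Tue✓ 1971:Wed 1972:Fri
Years with five Tuesdays: 1947, 1952, 1953, 1958, 1959, 1964, 1969, 1970 → 8.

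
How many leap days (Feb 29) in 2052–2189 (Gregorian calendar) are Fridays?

Leap years in 2052–2189: 34 of them.
Feb 29 weekday advances by 5 (mod 7) from one leap year to the next four years later (or differs when a century non-leap intervenes).
Leap-day weekdays: 2052:Thu 2056:Tue 2060:Sun 2064:Fri✓ 2068:Wed 2072:Mon 2076:Sat 2080:Thu 2084:Tue 2088:Sun 2092:Fri✓ 2096:Wed 2104:Fri✓ …(8 more)… 2140:Mon 2144:Sat 2148:Thu 2152:Tue 2156:Sun 2160:Fri✓ 2164:Wed 2168:Mon 2172:Sat 2176:Thu 2180:Tue 2184:Sun 2188:Fri✓
Friday: 2064, 2092, 2104, 2132, 2160, 2188 → 6.

6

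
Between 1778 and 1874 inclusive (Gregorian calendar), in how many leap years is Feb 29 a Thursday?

3

Leap years in 1778–1874: 23 of them.
Feb 29 weekday advances by 5 (mod 7) from one leap year to the next four years later (or differs when a century non-leap intervenes).
Leap-day weekdays: 1780:Tue 1784:Sun 1788:Fri 1792:Wed 1796:Mon 1804:Wed 1808:Mon 1812:Sat 1816:Thu✓ 1820:Tue 1824:Sun 1828:Fri 1832:Wed 1836:Mon 1840:Sat 1844:Thu✓ 1848:Tue 1852:Sun 1856:Fri 1860:Wed 1864:Mon 1868:Sat 1872:Thu✓
Thursday: 1816, 1844, 1872 → 3.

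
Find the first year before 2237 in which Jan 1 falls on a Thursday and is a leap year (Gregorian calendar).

Jan 1 advances by 2 weekdays after a leap year and by 1 after a common year.
2237: Jan 1 is Sunday.
2236: Friday (leap)
2235: Thursday
2234: Wednesday
2233: Tuesday
2232: Sunday (leap)
2231: Saturday
2230: Friday
2229: Thursday
2228: Tuesday (leap)
2227: Monday
2226: Sunday
2225: Saturday
2224: Thursday (leap)
2224 begins on a Thursday and is a leap year.

2224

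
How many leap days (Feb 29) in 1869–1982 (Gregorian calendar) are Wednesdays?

3

Leap years in 1869–1982: 27 of them.
Feb 29 weekday advances by 5 (mod 7) from one leap year to the next four years later (or differs when a century non-leap intervenes).
Leap-day weekdays: 1872:Thu 1876:Tue 1880:Sun 1884:Fri 1888:Wed✓ 1892:Mon 1896:Sat 1904:Mon 1908:Sat 1912:Thu 1916:Tue 1920:Sun 1924:Fri 1928:Wed✓ 1932:Mon 1936:Sat 1940:Thu 1944:Tue 1948:Sun 1952:Fri 1956:Wed✓ 1960:Mon 1964:Sat 1968:Thu 1972:Tue 1976:Sun 1980:Fri
Wednesday: 1888, 1928, 1956 → 3.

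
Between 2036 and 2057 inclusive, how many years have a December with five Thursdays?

December has 31 days; it has five Thursdays when Thursday falls among the first (month-length − 28) days — i.e. when December 1 is one of Thursday/Wednesday/Tuesday.
December 1 by year: 2036:Mon 2037:Tue✓ 2038:Wed✓ 2039:Thu✓ 2040:Sat 2041:Sun 2042:Mon 2043:Tue✓ 2044:Thu✓ 2045:Fri 2046:Sat 2047:Sun 2048:Tue✓ 2049:Wed✓ 2050:Thu✓ 2051:Fri 2052:Sun 2053:Mon 2054:Tue✓ 2055:Wed✓ 2056:Fri 2057:Sat
Years with five Thursdays: 2037, 2038, 2039, 2043, 2044, 2048, 2049, 2050, 2054, 2055 → 10.

10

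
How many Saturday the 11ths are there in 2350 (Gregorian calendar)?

Check the 11th of each month of 2350: Jan 11: Wed, Feb 11: Sat, Mar 11: Sat, Apr 11: Tue, May 11: Thu, Jun 11: Sun, Jul 11: Tue, Aug 11: Fri, Sep 11: Mon, Oct 11: Wed, Nov 11: Sat, Dec 11: Mon.
Saturday occurs in February, March, November — 3 months.

3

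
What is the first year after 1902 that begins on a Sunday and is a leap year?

Jan 1 advances by 2 weekdays after a leap year and by 1 after a common year.
1902: Jan 1 is Wednesday.
1903: Thursday
1904: Friday (leap)
1905: Sunday
1906: Monday
1907: Tuesday
1908: Wednesday (leap)
1909: Friday
1910: Saturday
1911: Sunday
1912: Monday (leap)
1913: Wednesday
1914: Thursday
1915: Friday
1916: Saturday (leap)
1917: Monday
1918: Tuesday
1919: Wednesday
1920: Thursday (leap)
1921: Saturday
1922: Sunday
1923: Monday
1924: Tuesday (leap)
1925: Thursday
1926: Friday
1927: Saturday
1928: Sunday (leap)
1928 begins on a Sunday and is a leap year.

1928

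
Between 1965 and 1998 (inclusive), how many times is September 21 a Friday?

Track September 21's weekday year by year (advancing +1, or +2 across a Feb 29):
  1965: Tue  1966: Wed (+1)  1967: Thu (+1)  1968: Sat (+2)  1969: Sun (+1)
  1970: Mon (+1)  1971: Tue (+1)  1972: Thu (+2)  1973: Fri (+1) ✓  1974: Sat (+1)
  1975: Sun (+1)  1976: Tue (+2)  1977: Wed (+1)  1978: Thu (+1)  … (6 more years) …
  1985: Sat (+1)  1986: Sun (+1)  1987: Mon (+1)  1988: Wed (+2)  1989: Thu (+1)
  1990: Fri (+1) ✓  1991: Sat (+1)  1992: Mon (+2)  1993: Tue (+1)  1994: Wed (+1)
  1995: Thu (+1)  1996: Sat (+2)  1997: Sun (+1)  1998: Mon (+1)
Friday years: 1973, 1979, 1984, 1990 — 4 in total.

4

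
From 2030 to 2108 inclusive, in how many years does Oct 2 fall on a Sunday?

12

Track Oct 2's weekday year by year (advancing +1, or +2 across a Feb 29):
  2030: Wed  2031: Thu (+1)  2032: Sat (+2)  2033: Sun (+1) ✓  2034: Mon (+1)
  2035: Tue (+1)  2036: Thu (+2)  2037: Fri (+1)  2038: Sat (+1)  2039: Sun (+1) ✓
  2040: Tue (+2)  2041: Wed (+1)  2042: Thu (+1)  2043: Fri (+1)  … (51 more years) …
  2095: Sun (+1) ✓  2096: Tue (+2)  2097: Wed (+1)  2098: Thu (+1)  2099: Fri (+1)
  2100: Sat (+1)  2101: Sun (+1) ✓  2102: Mon (+1)  2103: Tue (+1)  2104: Thu (+2)
  2105: Fri (+1)  2106: Sat (+1)  2107: Sun (+1) ✓  2108: Tue (+2)
Sunday years: 2033, 2039, 2044, 2050, 2061, 2067, 2072, 2078, 2089, 2095, 2101, 2107 — 12 in total.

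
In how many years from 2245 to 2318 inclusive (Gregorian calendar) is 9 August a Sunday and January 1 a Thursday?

8

Check each year's weekday for 9 August and January 1:
  2245: Sat/Wed  2246: Sun/Thu ✓  2247: Mon/Fri  2248: Wed/Sat  2249: Thu/Mon  2250: Fri/Tue  2251: Sat/Wed  2252: Mon/Thu  2253: Tue/Sat  2254: Wed/Sun  2255: Thu/Mon  2256: Sat/Tue  2257: Sun/Thu ✓  2258: Mon/Fri  …(46 more)…  2305: Wed/Sun  2306: Thu/Mon  2307: Fri/Tue  2308: Sun/Wed  2309: Mon/Fri  2310: Tue/Sat  2311: Wed/Sun  2312: Fri/Mon  2313: Sat/Wed  2314: Sun/Thu ✓  2315: Mon/Fri  2316: Wed/Sat  2317: Thu/Mon  2318: Fri/Tue
Both conditions hold in: 2246, 2257, 2263, 2274, 2285, 2291, 2303, 2314 — 8.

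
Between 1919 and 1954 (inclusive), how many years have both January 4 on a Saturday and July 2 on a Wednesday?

4

Check each year's weekday for January 4 and July 2:
  1919: Sat/Wed ✓  1920: Sun/Fri  1921: Tue/Sat  1922: Wed/Sun  1923: Thu/Mon  1924: Fri/Wed  1925: Sun/Thu  1926: Mon/Fri  1927: Tue/Sat  1928: Wed/Mon  1929: Fri/Tue  1930: Sat/Wed ✓  1931: Sun/Thu  1932: Mon/Sat  …(8 more)…  1941: Sat/Wed ✓  1942: Sun/Thu  1943: Mon/Fri  1944: Tue/Sun  1945: Thu/Mon  1946: Fri/Tue  1947: Sat/Wed ✓  1948: Sun/Fri  1949: Tue/Sat  1950: Wed/Sun  1951: Thu/Mon  1952: Fri/Wed  1953: Sun/Thu  1954: Mon/Fri
Both conditions hold in: 1919, 1930, 1941, 1947 — 4.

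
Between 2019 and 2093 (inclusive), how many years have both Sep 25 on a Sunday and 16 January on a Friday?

Check each year's weekday for Sep 25 and 16 January:
  2019: Wed/Wed  2020: Fri/Thu  2021: Sat/Sat  2022: Sun/Sun  2023: Mon/Mon  2024: Wed/Tue  2025: Thu/Thu  2026: Fri/Fri  2027: Sat/Sat  2028: Mon/Sun  2029: Tue/Tue  2030: Wed/Wed  2031: Thu/Thu  2032: Sat/Fri  …(47 more)…  2080: Wed/Tue  2081: Thu/Thu  2082: Fri/Fri  2083: Sat/Sat  2084: Mon/Sun  2085: Tue/Tue  2086: Wed/Wed  2087: Thu/Thu  2088: Sat/Fri  2089: Sun/Sun  2090: Mon/Mon  2091: Tue/Tue  2092: Thu/Wed  2093: Fri/Fri
Both conditions hold in: no year — 0.

0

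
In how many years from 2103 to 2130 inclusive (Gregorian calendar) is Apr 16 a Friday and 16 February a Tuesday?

3

Check each year's weekday for Apr 16 and 16 February:
  2103: Mon/Fri  2104: Wed/Sat  2105: Thu/Mon  2106: Fri/Tue ✓  2107: Sat/Wed  2108: Mon/Thu  2109: Tue/Sat  2110: Wed/Sun  2111: Thu/Mon  2112: Sat/Tue  2113: Sun/Thu  2114: Mon/Fri  2115: Tue/Sat  2116: Thu/Sun  2117: Fri/Tue ✓  2118: Sat/Wed  2119: Sun/Thu  2120: Tue/Fri  2121: Wed/Sun  2122: Thu/Mon  2123: Fri/Tue ✓  2124: Sun/Wed  2125: Mon/Fri  2126: Tue/Sat  2127: Wed/Sun  2128: Fri/Mon  2129: Sat/Wed  2130: Sun/Thu
Both conditions hold in: 2106, 2117, 2123 — 3.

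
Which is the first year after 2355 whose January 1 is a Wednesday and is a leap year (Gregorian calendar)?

2364

Jan 1 advances by 2 weekdays after a leap year and by 1 after a common year.
2355: Jan 1 is Saturday.
2356: Sunday (leap)
2357: Tuesday
2358: Wednesday
2359: Thursday
2360: Friday (leap)
2361: Sunday
2362: Monday
2363: Tuesday
2364: Wednesday (leap)
2364 begins on a Wednesday and is a leap year.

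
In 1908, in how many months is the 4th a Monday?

1

Check the 4th of each month of 1908: Jan 4: Sat, Feb 4: Tue, Mar 4: Wed, Apr 4: Sat, May 4: Mon, Jun 4: Thu, Jul 4: Sat, Aug 4: Tue, Sep 4: Fri, Oct 4: Sun, Nov 4: Wed, Dec 4: Fri.
Monday occurs in May — 1 month.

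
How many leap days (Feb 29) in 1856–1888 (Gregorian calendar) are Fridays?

2

Leap years in 1856–1888: 9 of them.
Feb 29 weekday advances by 5 (mod 7) from one leap year to the next four years later (or differs when a century non-leap intervenes).
Leap-day weekdays: 1856:Fri✓ 1860:Wed 1864:Mon 1868:Sat 1872:Thu 1876:Tue 1880:Sun 1884:Fri✓ 1888:Wed
Friday: 1856, 1884 → 2.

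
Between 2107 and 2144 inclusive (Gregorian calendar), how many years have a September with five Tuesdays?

11

September has 30 days; it has five Tuesdays when Tuesday falls among the first (month-length − 28) days — i.e. when September 1 is one of Tuesday/Monday.
September 1 by year: 2107:Thu 2108:Sat 2109:Sun 2110:Mon✓ 2111:Tue✓ 2112:Thu 2113:Fri 2114:Sat 2115:Sun 2116:Tue✓ 2117:Wed 2118:Thu 2119:Fri 2120:Sun 2121:Mon✓ …(8 more)… 2130:Fri 2131:Sat 2132:Mon✓ 2133:Tue✓ 2134:Wed 2135:Thu 2136:Sat 2137:Sun 2138:Mon✓ 2139:Tue✓ 2140:Thu 2141:Fri 2142:Sat 2143:Sun 2144:Tue✓
Years with five Tuesdays: 2110, 2111, 2116, 2121, 2122, 2127, 2132, 2133, 2138, 2139, 2144 → 11.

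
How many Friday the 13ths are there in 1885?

3

Check the 13th of each month of 1885: Jan 13: Tue, Feb 13: Fri, Mar 13: Fri, Apr 13: Mon, May 13: Wed, Jun 13: Sat, Jul 13: Mon, Aug 13: Thu, Sep 13: Sun, Oct 13: Tue, Nov 13: Fri, Dec 13: Sun.
Friday occurs in February, March, November — 3 months.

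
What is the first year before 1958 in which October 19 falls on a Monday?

From one year to the next, a fixed date's weekday advances by 1, or by 2 when a Feb 29 lies between the two dates.
1958: October 19 is Sunday.
1957: Saturday (−1)
1956: Friday (−1)
1955: Wednesday (−2)
1954: Tuesday (−1)
1953: Monday (−1)
October 19 falls on a Monday in 1953.

1953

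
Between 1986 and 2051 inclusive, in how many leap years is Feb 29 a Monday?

Leap years in 1986–2051: 16 of them.
Feb 29 weekday advances by 5 (mod 7) from one leap year to the next four years later (or differs when a century non-leap intervenes).
Leap-day weekdays: 1988:Mon✓ 1992:Sat 1996:Thu 2000:Tue 2004:Sun 2008:Fri 2012:Wed 2016:Mon✓ 2020:Sat 2024:Thu 2028:Tue 2032:Sun 2036:Fri 2040:Wed 2044:Mon✓ 2048:Sat
Monday: 1988, 2016, 2044 → 3.

3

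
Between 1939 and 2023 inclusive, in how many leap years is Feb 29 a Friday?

Leap years in 1939–2023: 21 of them.
Feb 29 weekday advances by 5 (mod 7) from one leap year to the next four years later (or differs when a century non-leap intervenes).
Leap-day weekdays: 1940:Thu 1944:Tue 1948:Sun 1952:Fri✓ 1956:Wed 1960:Mon 1964:Sat 1968:Thu 1972:Tue 1976:Sun 1980:Fri✓ 1984:Wed 1988:Mon 1992:Sat 1996:Thu 2000:Tue 2004:Sun 2008:Fri✓ 2012:Wed 2016:Mon 2020:Sat
Friday: 1952, 1980, 2008 → 3.

3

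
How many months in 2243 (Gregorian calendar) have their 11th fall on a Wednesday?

Check the 11th of each month of 2243: Jan 11: Wed, Feb 11: Sat, Mar 11: Sat, Apr 11: Tue, May 11: Thu, Jun 11: Sun, Jul 11: Tue, Aug 11: Fri, Sep 11: Mon, Oct 11: Wed, Nov 11: Sat, Dec 11: Mon.
Wednesday occurs in January, October — 2 months.

2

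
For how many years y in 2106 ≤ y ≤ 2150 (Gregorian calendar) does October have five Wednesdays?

19

October has 31 days; it has five Wednesdays when Wednesday falls among the first (month-length − 28) days — i.e. when October 1 is one of Wednesday/Tuesday/Monday.
October 1 by year: 2106:Fri 2107:Sat 2108:Mon✓ 2109:Tue✓ 2110:Wed✓ 2111:Thu 2112:Sat 2113:Sun 2114:Mon✓ 2115:Tue✓ 2116:Thu 2117:Fri 2118:Sat 2119:Sun 2120:Tue✓ …(15 more)… 2136:Mon✓ 2137:Tue✓ 2138:Wed✓ 2139:Thu 2140:Sat 2141:Sun 2142:Mon✓ 2143:Tue✓ 2144:Thu 2145:Fri 2146:Sat 2147:Sun 2148:Tue✓ 2149:Wed✓ 2150:Thu
Years with five Wednesdays: 2108, 2109, 2110, 2114, 2115, 2120, 2121, 2125, 2126, 2127, 2131, 2132, 2136, 2137, 2138, 2142, 2143, 2148, 2149 → 19.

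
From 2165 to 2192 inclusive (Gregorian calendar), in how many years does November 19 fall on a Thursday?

4

Track November 19's weekday year by year (advancing +1, or +2 across a Feb 29):
  2165: Tue  2166: Wed (+1)  2167: Thu (+1) ✓  2168: Sat (+2)  2169: Sun (+1)
  2170: Mon (+1)  2171: Tue (+1)  2172: Thu (+2) ✓  2173: Fri (+1)  2174: Sat (+1)
  2175: Sun (+1)  2176: Tue (+2)  2177: Wed (+1)  2178: Thu (+1) ✓  2179: Fri (+1)
  2180: Sun (+2)  2181: Mon (+1)  2182: Tue (+1)  2183: Wed (+1)  2184: Fri (+2)
  2185: Sat (+1)  2186: Sun (+1)  2187: Mon (+1)  2188: Wed (+2)  2189: Thu (+1) ✓
  2190: Fri (+1)  2191: Sat (+1)  2192: Mon (+2)
Thursday years: 2167, 2172, 2178, 2189 — 4 in total.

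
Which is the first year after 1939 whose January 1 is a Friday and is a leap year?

1960

Jan 1 advances by 2 weekdays after a leap year and by 1 after a common year.
1939: Jan 1 is Sunday.
1940: Monday (leap)
1941: Wednesday
1942: Thursday
1943: Friday
1944: Saturday (leap)
1945: Monday
1946: Tuesday
1947: Wednesday
1948: Thursday (leap)
1949: Saturday
1950: Sunday
1951: Monday
1952: Tuesday (leap)
1953: Thursday
1954: Friday
1955: Saturday
1956: Sunday (leap)
1957: Tuesday
1958: Wednesday
1959: Thursday
1960: Friday (leap)
1960 begins on a Friday and is a leap year.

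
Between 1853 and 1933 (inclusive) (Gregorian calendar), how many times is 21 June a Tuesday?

13

Track 21 June's weekday year by year (advancing +1, or +2 across a Feb 29):
  1853: Tue ✓  1854: Wed (+1)  1855: Thu (+1)  1856: Sat (+2)  1857: Sun (+1)
  1858: Mon (+1)  1859: Tue (+1) ✓  1860: Thu (+2)  1861: Fri (+1)  1862: Sat (+1)
  1863: Sun (+1)  1864: Tue (+2) ✓  1865: Wed (+1)  1866: Thu (+1)  … (53 more years) …
  1920: Mon (+2)  1921: Tue (+1) ✓  1922: Wed (+1)  1923: Thu (+1)  1924: Sat (+2)
  1925: Sun (+1)  1926: Mon (+1)  1927: Tue (+1) ✓  1928: Thu (+2)  1929: Fri (+1)
  1930: Sat (+1)  1931: Sun (+1)  1932: Tue (+2) ✓  1933: Wed (+1)
Tuesday years: 1853, 1859, 1864, 1870, 1881, 1887, 1892, 1898, 1904, 1910, 1921, 1927, 1932 — 13 in total.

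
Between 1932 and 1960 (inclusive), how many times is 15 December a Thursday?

5

Track 15 December's weekday year by year (advancing +1, or +2 across a Feb 29):
  1932: Thu ✓  1933: Fri (+1)  1934: Sat (+1)  1935: Sun (+1)  1936: Tue (+2)
  1937: Wed (+1)  1938: Thu (+1) ✓  1939: Fri (+1)  1940: Sun (+2)  1941: Mon (+1)
  1942: Tue (+1)  1943: Wed (+1)  1944: Fri (+2)  1945: Sat (+1)  1946: Sun (+1)
  1947: Mon (+1)  1948: Wed (+2)  1949: Thu (+1) ✓  1950: Fri (+1)  1951: Sat (+1)
  1952: Mon (+2)  1953: Tue (+1)  1954: Wed (+1)  1955: Thu (+1) ✓  1956: Sat (+2)
  1957: Sun (+1)  1958: Mon (+1)  1959: Tue (+1)  1960: Thu (+2) ✓
Thursday years: 1932, 1938, 1949, 1955, 1960 — 5 in total.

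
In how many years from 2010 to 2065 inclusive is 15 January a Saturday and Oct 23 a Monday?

Check each year's weekday for 15 January and Oct 23:
  2010: Fri/Sat  2011: Sat/Sun  2012: Sun/Tue  2013: Tue/Wed  2014: Wed/Thu  2015: Thu/Fri  2016: Fri/Sun  2017: Sun/Mon  2018: Mon/Tue  2019: Tue/Wed  2020: Wed/Fri  2021: Fri/Sat  2022: Sat/Sun  2023: Sun/Mon  …(28 more)…  2052: Mon/Wed  2053: Wed/Thu  2054: Thu/Fri  2055: Fri/Sat  2056: Sat/Mon ✓  2057: Mon/Tue  2058: Tue/Wed  2059: Wed/Thu  2060: Thu/Sat  2061: Sat/Sun  2062: Sun/Mon  2063: Mon/Tue  2064: Tue/Thu  2065: Thu/Fri
Both conditions hold in: 2028, 2056 — 2.

2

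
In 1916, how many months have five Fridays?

4

A month of length L has five Fridays iff its first Friday is on day ≤ L−28 (so day 1–3 in a 31-day month, 1–2 in a 30-day month, day 1 in a leap February).
Checking each month of 1916: Jan starts Sat (31d); Feb starts Tue (29d); Mar starts Wed (31d) ✓; Apr starts Sat (30d); May starts Mon (31d); Jun starts Thu (30d) ✓; Jul starts Sat (31d); Aug starts Tue (31d); Sep starts Fri (30d) ✓; Oct starts Sun (31d); Nov starts Wed (30d); Dec starts Fri (31d) ✓.
Five-Friday months: March, June, September, December → 4.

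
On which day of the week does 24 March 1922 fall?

Friday

January 1, 1922 is a Sunday.
March 24 is day 83 of the year, i.e. 82 days after Jan 1.
82 mod 7 = 5, so advance 5 weekdays from Sunday: Friday.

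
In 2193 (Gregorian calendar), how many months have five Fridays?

A month of length L has five Fridays iff its first Friday is on day ≤ L−28 (so day 1–3 in a 31-day month, 1–2 in a 30-day month, day 1 in a leap February).
Checking each month of 2193: Jan starts Tue (31d); Feb starts Fri (28d); Mar starts Fri (31d) ✓; Apr starts Mon (30d); May starts Wed (31d) ✓; Jun starts Sat (30d); Jul starts Mon (31d); Aug starts Thu (31d) ✓; Sep starts Sun (30d); Oct starts Tue (31d); Nov starts Fri (30d) ✓; Dec starts Sun (31d).
Five-Friday months: March, May, August, November → 4.

4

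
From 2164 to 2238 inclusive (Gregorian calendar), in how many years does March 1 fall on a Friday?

11

Track March 1's weekday year by year (advancing +1, or +2 across a Feb 29):
  2164: Thu  2165: Fri (+1) ✓  2166: Sat (+1)  2167: Sun (+1)  2168: Tue (+2)
  2169: Wed (+1)  2170: Thu (+1)  2171: Fri (+1) ✓  2172: Sun (+2)  2173: Mon (+1)
  2174: Tue (+1)  2175: Wed (+1)  2176: Fri (+2) ✓  2177: Sat (+1)  … (47 more years) …
  2225: Tue (+1)  2226: Wed (+1)  2227: Thu (+1)  2228: Sat (+2)  2229: Sun (+1)
  2230: Mon (+1)  2231: Tue (+1)  2232: Thu (+2)  2233: Fri (+1) ✓  2234: Sat (+1)
  2235: Sun (+1)  2236: Tue (+2)  2237: Wed (+1)  2238: Thu (+1)
Friday years: 2165, 2171, 2176, 2182, 2193, 2199, 2205, 2211, 2216, 2222, 2233 — 11 in total.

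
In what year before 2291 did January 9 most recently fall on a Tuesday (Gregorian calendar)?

2283

From one year to the next, a fixed date's weekday advances by 1, or by 2 when a Feb 29 lies between the two dates.
2291: January 9 is Friday.
2290: Thursday (−1)
2289: Wednesday (−1)
2288: Monday (−2)
2287: Sunday (−1)
2286: Saturday (−1)
2285: Friday (−1)
2284: Wednesday (−2)
2283: Tuesday (−1)
January 9 falls on a Tuesday in 2283.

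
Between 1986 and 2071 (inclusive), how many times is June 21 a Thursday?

Track June 21's weekday year by year (advancing +1, or +2 across a Feb 29):
  1986: Sat  1987: Sun (+1)  1988: Tue (+2)  1989: Wed (+1)  1990: Thu (+1) ✓
  1991: Fri (+1)  1992: Sun (+2)  1993: Mon (+1)  1994: Tue (+1)  1995: Wed (+1)
  1996: Fri (+2)  1997: Sat (+1)  1998: Sun (+1)  1999: Mon (+1)  … (58 more years) …
  2058: Fri (+1)  2059: Sat (+1)  2060: Mon (+2)  2061: Tue (+1)  2062: Wed (+1)
  2063: Thu (+1) ✓  2064: Sat (+2)  2065: Sun (+1)  2066: Mon (+1)  2067: Tue (+1)
  2068: Thu (+2) ✓  2069: Fri (+1)  2070: Sat (+1)  2071: Sun (+1)
Thursday years: 1990, 2001, 2007, 2012, 2018, 2029, 2035, 2040, 2046, 2057, 2063, 2068 — 12 in total.

12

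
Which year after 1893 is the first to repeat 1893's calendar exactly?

Two years share a calendar iff Jan 1 falls on the same weekday and both are leap or both are common. 1893: Jan 1 is Sunday, common year.
1894: Jan 1 Monday, common
1895: Jan 1 Tuesday, common
1896: Jan 1 Wednesday, leap
1897: Jan 1 Friday, common
1898: Jan 1 Saturday, common
1899: Jan 1 Sunday, common
1899 matches on both conditions.

1899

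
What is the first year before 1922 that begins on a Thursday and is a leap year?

Jan 1 advances by 2 weekdays after a leap year and by 1 after a common year.
1922: Jan 1 is Sunday.
1921: Saturday
1920: Thursday (leap)
1920 begins on a Thursday and is a leap year.

1920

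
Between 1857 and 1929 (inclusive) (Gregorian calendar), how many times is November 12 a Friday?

Track November 12's weekday year by year (advancing +1, or +2 across a Feb 29):
  1857: Thu  1858: Fri (+1) ✓  1859: Sat (+1)  1860: Mon (+2)  1861: Tue (+1)
  1862: Wed (+1)  1863: Thu (+1)  1864: Sat (+2)  1865: Sun (+1)  1866: Mon (+1)
  1867: Tue (+1)  1868: Thu (+2)  1869: Fri (+1) ✓  1870: Sat (+1)  … (45 more years) …
  1916: Sun (+2)  1917: Mon (+1)  1918: Tue (+1)  1919: Wed (+1)  1920: Fri (+2) ✓
  1921: Sat (+1)  1922: Sun (+1)  1923: Mon (+1)  1924: Wed (+2)  1925: Thu (+1)
  1926: Fri (+1) ✓  1927: Sat (+1)  1928: Mon (+2)  1929: Tue (+1)
Friday years: 1858, 1869, 1875, 1880, 1886, 1897, 1909, 1915, 1920, 1926 — 10 in total.

10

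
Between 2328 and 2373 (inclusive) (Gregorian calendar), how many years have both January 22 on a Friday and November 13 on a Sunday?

2

Check each year's weekday for January 22 and November 13:
  2328: Sun/Tue  2329: Tue/Wed  2330: Wed/Thu  2331: Thu/Fri  2332: Fri/Sun ✓  2333: Sun/Mon  2334: Mon/Tue  2335: Tue/Wed  2336: Wed/Fri  2337: Fri/Sat  2338: Sat/Sun  2339: Sun/Mon  2340: Mon/Wed  2341: Wed/Thu  …(18 more)…  2360: Fri/Sun ✓  2361: Sun/Mon  2362: Mon/Tue  2363: Tue/Wed  2364: Wed/Fri  2365: Fri/Sat  2366: Sat/Sun  2367: Sun/Mon  2368: Mon/Wed  2369: Wed/Thu  2370: Thu/Fri  2371: Fri/Sat  2372: Sat/Mon  2373: Mon/Tue
Both conditions hold in: 2332, 2360 — 2.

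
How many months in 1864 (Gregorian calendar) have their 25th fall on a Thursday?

2

Check the 25th of each month of 1864: Jan 25: Mon, Feb 25: Thu, Mar 25: Fri, Apr 25: Mon, May 25: Wed, Jun 25: Sat, Jul 25: Mon, Aug 25: Thu, Sep 25: Sun, Oct 25: Tue, Nov 25: Fri, Dec 25: Sun.
Thursday occurs in February, August — 2 months.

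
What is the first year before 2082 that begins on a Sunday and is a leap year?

2068

Jan 1 advances by 2 weekdays after a leap year and by 1 after a common year.
2082: Jan 1 is Thursday.
2081: Wednesday
2080: Monday (leap)
2079: Sunday
2078: Saturday
2077: Friday
2076: Wednesday (leap)
2075: Tuesday
2074: Monday
2073: Sunday
2072: Friday (leap)
2071: Thursday
2070: Wednesday
2069: Tuesday
2068: Sunday (leap)
2068 begins on a Sunday and is a leap year.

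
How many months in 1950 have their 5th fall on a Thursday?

2

Check the 5th of each month of 1950: Jan 5: Thu, Feb 5: Sun, Mar 5: Sun, Apr 5: Wed, May 5: Fri, Jun 5: Mon, Jul 5: Wed, Aug 5: Sat, Sep 5: Tue, Oct 5: Thu, Nov 5: Sun, Dec 5: Tue.
Thursday occurs in January, October — 2 months.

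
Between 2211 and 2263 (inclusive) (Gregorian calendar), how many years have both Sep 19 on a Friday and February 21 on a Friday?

Check each year's weekday for Sep 19 and February 21:
  2211: Thu/Thu  2212: Sat/Fri  2213: Sun/Sun  2214: Mon/Mon  2215: Tue/Tue  2216: Thu/Wed  2217: Fri/Fri ✓  2218: Sat/Sat  2219: Sun/Sun  2220: Tue/Mon  2221: Wed/Wed  2222: Thu/Thu  2223: Fri/Fri ✓  2224: Sun/Sat  …(25 more)…  2250: Thu/Thu  2251: Fri/Fri ✓  2252: Sun/Sat  2253: Mon/Mon  2254: Tue/Tue  2255: Wed/Wed  2256: Fri/Thu  2257: Sat/Sat  2258: Sun/Sun  2259: Mon/Mon  2260: Wed/Tue  2261: Thu/Thu  2262: Fri/Fri ✓  2263: Sat/Sat
Both conditions hold in: 2217, 2223, 2234, 2245, 2251, 2262 — 6.

6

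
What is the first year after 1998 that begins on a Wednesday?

Jan 1 advances by 2 weekdays after a leap year and by 1 after a common year.
1998: Jan 1 is Thursday.
1999: Friday
2000: Saturday (leap)
2001: Monday
2002: Tuesday
2003: Wednesday
2003 begins on a Wednesday

2003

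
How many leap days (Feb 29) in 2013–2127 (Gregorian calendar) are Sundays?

Leap years in 2013–2127: 27 of them.
Feb 29 weekday advances by 5 (mod 7) from one leap year to the next four years later (or differs when a century non-leap intervenes).
Leap-day weekdays: 2016:Mon 2020:Sat 2024:Thu 2028:Tue 2032:Sun✓ 2036:Fri 2040:Wed 2044:Mon 2048:Sat 2052:Thu 2056:Tue 2060:Sun✓ 2064:Fri 2068:Wed 2072:Mon 2076:Sat 2080:Thu 2084:Tue 2088:Sun✓ 2092:Fri 2096:Wed 2104:Fri 2108:Wed 2112:Mon 2116:Sat 2120:Thu 2124:Tue
Sunday: 2032, 2060, 2088 → 3.

3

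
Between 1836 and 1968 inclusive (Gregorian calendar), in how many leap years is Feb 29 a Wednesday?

Leap years in 1836–1968: 33 of them.
Feb 29 weekday advances by 5 (mod 7) from one leap year to the next four years later (or differs when a century non-leap intervenes).
Leap-day weekdays: 1836:Mon 1840:Sat 1844:Thu 1848:Tue 1852:Sun 1856:Fri 1860:Wed✓ 1864:Mon 1868:Sat 1872:Thu 1876:Tue 1880:Sun 1884:Fri …(7 more)… 1920:Sun 1924:Fri 1928:Wed✓ 1932:Mon 1936:Sat 1940:Thu 1944:Tue 1948:Sun 1952:Fri 1956:Wed✓ 1960:Mon 1964:Sat 1968:Thu
Wednesday: 1860, 1888, 1928, 1956 → 4.

4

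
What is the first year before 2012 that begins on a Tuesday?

Jan 1 advances by 2 weekdays after a leap year and by 1 after a common year.
2012: Jan 1 is Sunday (leap).
2011: Saturday
2010: Friday
2009: Thursday
2008: Tuesday (leap)
2008 begins on a Tuesday

2008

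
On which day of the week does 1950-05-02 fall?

Tuesday

January 1, 1950 is a Sunday.
May 2 is day 122 of the year, i.e. 121 days after Jan 1.
121 mod 7 = 2, so advance 2 weekdays from Sunday: Tuesday.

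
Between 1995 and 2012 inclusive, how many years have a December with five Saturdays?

December has 31 days; it has five Saturdays when Saturday falls among the first (month-length − 28) days — i.e. when December 1 is one of Saturday/Friday/Thursday.
December 1 by year: 1995:Fri✓ 1996:Sun 1997:Mon 1998:Tue 1999:Wed 2000:Fri✓ 2001:Sat✓ 2002:Sun 2003:Mon 2004:Wed 2005:Thu✓ 2006:Fri✓ 2007:Sat✓ 2008:Mon 2009:Tue 2010:Wed 2011:Thu✓ 2012:Sat✓
Years with five Saturdays: 1995, 2000, 2001, 2005, 2006, 2007, 2011, 2012 → 8.

8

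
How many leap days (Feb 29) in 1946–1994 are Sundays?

Leap years in 1946–1994: 12 of them.
Feb 29 weekday advances by 5 (mod 7) from one leap year to the next four years later (or differs when a century non-leap intervenes).
Leap-day weekdays: 1948:Sun✓ 1952:Fri 1956:Wed 1960:Mon 1964:Sat 1968:Thu 1972:Tue 1976:Sun✓ 1980:Fri 1984:Wed 1988:Mon 1992:Sat
Sunday: 1948, 1976 → 2.

2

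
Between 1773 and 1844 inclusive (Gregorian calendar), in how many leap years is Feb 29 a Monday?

Leap years in 1773–1844: 17 of them.
Feb 29 weekday advances by 5 (mod 7) from one leap year to the next four years later (or differs when a century non-leap intervenes).
Leap-day weekdays: 1776:Thu 1780:Tue 1784:Sun 1788:Fri 1792:Wed 1796:Mon✓ 1804:Wed 1808:Mon✓ 1812:Sat 1816:Thu 1820:Tue 1824:Sun 1828:Fri 1832:Wed 1836:Mon✓ 1840:Sat 1844:Thu
Monday: 1796, 1808, 1836 → 3.

3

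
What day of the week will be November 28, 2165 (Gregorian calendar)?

January 1, 2165 is a Tuesday.
November 28 is day 332 of the year, i.e. 331 days after Jan 1.
331 mod 7 = 2, so advance 2 weekdays from Tuesday: Thursday.

Thursday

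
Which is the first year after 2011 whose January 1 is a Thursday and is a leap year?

2032

Jan 1 advances by 2 weekdays after a leap year and by 1 after a common year.
2011: Jan 1 is Saturday.
2012: Sunday (leap)
2013: Tuesday
2014: Wednesday
2015: Thursday
2016: Friday (leap)
2017: Sunday
2018: Monday
2019: Tuesday
2020: Wednesday (leap)
2021: Friday
2022: Saturday
2023: Sunday
2024: Monday (leap)
2025: Wednesday
2026: Thursday
2027: Friday
2028: Saturday (leap)
2029: Monday
2030: Tuesday
2031: Wednesday
2032: Thursday (leap)
2032 begins on a Thursday and is a leap year.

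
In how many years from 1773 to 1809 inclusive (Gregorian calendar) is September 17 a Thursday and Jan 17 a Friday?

Check each year's weekday for September 17 and Jan 17:
  1773: Fri/Sun  1774: Sat/Mon  1775: Sun/Tue  1776: Tue/Wed  1777: Wed/Fri  1778: Thu/Sat  1779: Fri/Sun  1780: Sun/Mon  1781: Mon/Wed  1782: Tue/Thu  1783: Wed/Fri  1784: Fri/Sat  1785: Sat/Mon  1786: Sun/Tue  …(9 more)…  1796: Sat/Sun  1797: Sun/Tue  1798: Mon/Wed  1799: Tue/Thu  1800: Wed/Fri  1801: Thu/Sat  1802: Fri/Sun  1803: Sat/Mon  1804: Mon/Tue  1805: Tue/Thu  1806: Wed/Fri  1807: Thu/Sat  1808: Sat/Sun  1809: Sun/Tue
Both conditions hold in: no year — 0.

0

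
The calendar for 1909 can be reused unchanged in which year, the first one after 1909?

1915

Two years share a calendar iff Jan 1 falls on the same weekday and both are leap or both are common. 1909: Jan 1 is Friday, common year.
1910: Jan 1 Saturday, common
1911: Jan 1 Sunday, common
1912: Jan 1 Monday, leap
1913: Jan 1 Wednesday, common
1914: Jan 1 Thursday, common
1915: Jan 1 Friday, common
1915 matches on both conditions.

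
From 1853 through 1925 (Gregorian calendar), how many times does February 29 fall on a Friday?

3

Leap years in 1853–1925: 17 of them.
Feb 29 weekday advances by 5 (mod 7) from one leap year to the next four years later (or differs when a century non-leap intervenes).
Leap-day weekdays: 1856:Fri✓ 1860:Wed 1864:Mon 1868:Sat 1872:Thu 1876:Tue 1880:Sun 1884:Fri✓ 1888:Wed 1892:Mon 1896:Sat 1904:Mon 1908:Sat 1912:Thu 1916:Tue 1920:Sun 1924:Fri✓
Friday: 1856, 1884, 1924 → 3.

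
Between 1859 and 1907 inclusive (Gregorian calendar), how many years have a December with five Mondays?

22

December has 31 days; it has five Mondays when Monday falls among the first (month-length − 28) days — i.e. when December 1 is one of Monday/Sunday/Saturday.
December 1 by year: 1859:Thu 1860:Sat✓ 1861:Sun✓ 1862:Mon✓ 1863:Tue 1864:Thu 1865:Fri 1866:Sat✓ 1867:Sun✓ 1868:Tue 1869:Wed 1870:Thu 1871:Fri 1872:Sun✓ 1873:Mon✓ …(19 more)… 1893:Fri 1894:Sat✓ 1895:Sun✓ 1896:Tue 1897:Wed 1898:Thu 1899:Fri 1900:Sat✓ 1901:Sun✓ 1902:Mon✓ 1903:Tue 1904:Thu 1905:Fri 1906:Sat✓ 1907:Sun✓
Years with five Mondays: 1860, 1861, 1862, 1866, 1867, 1872, 1873, 1877, 1878, 1879, 1883, 1884, 1888, 1889, 1890, 1894, 1895, 1900, 1901, 1902, 1906, 1907 → 22.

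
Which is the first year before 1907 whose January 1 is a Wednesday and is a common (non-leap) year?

1902

Jan 1 advances by 2 weekdays after a leap year and by 1 after a common year.
1907: Jan 1 is Tuesday.
1906: Monday
1905: Sunday
1904: Friday (leap)
1903: Thursday
1902: Wednesday
1902 begins on a Wednesday and is a common year.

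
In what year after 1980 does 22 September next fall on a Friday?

From one year to the next, a fixed date's weekday advances by 1, or by 2 when a Feb 29 lies between the two dates.
1980: September 22 is Monday.
1981: Tuesday (+1)
1982: Wednesday (+1)
1983: Thursday (+1)
1984: Saturday (+2)
1985: Sunday (+1)
1986: Monday (+1)
1987: Tuesday (+1)
1988: Thursday (+2)
1989: Friday (+1)
22 September falls on a Friday in 1989.

1989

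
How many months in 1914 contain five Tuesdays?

4

A month of length L has five Tuesdays iff its first Tuesday is on day ≤ L−28 (so day 1–3 in a 31-day month, 1–2 in a 30-day month, day 1 in a leap February).
Checking each month of 1914: Jan starts Thu (31d); Feb starts Sun (28d); Mar starts Sun (31d) ✓; Apr starts Wed (30d); May starts Fri (31d); Jun starts Mon (30d) ✓; Jul starts Wed (31d); Aug starts Sat (31d); Sep starts Tue (30d) ✓; Oct starts Thu (31d); Nov starts Sun (30d); Dec starts Tue (31d) ✓.
Five-Tuesday months: March, June, September, December → 4.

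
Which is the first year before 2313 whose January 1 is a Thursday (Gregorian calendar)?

2303

Jan 1 advances by 2 weekdays after a leap year and by 1 after a common year.
2313: Jan 1 is Wednesday.
2312: Monday (leap)
2311: Sunday
2310: Saturday
2309: Friday
2308: Wednesday (leap)
2307: Tuesday
2306: Monday
2305: Sunday
2304: Friday (leap)
2303: Thursday
2303 begins on a Thursday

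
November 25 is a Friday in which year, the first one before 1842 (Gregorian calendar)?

From one year to the next, a fixed date's weekday advances by 1, or by 2 when a Feb 29 lies between the two dates.
1842: November 25 is Friday.
1841: Thursday (−1)
1840: Wednesday (−1)
1839: Monday (−2)
1838: Sunday (−1)
1837: Saturday (−1)
1836: Friday (−1)
November 25 falls on a Friday in 1836.

1836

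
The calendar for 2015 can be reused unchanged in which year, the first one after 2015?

Two years share a calendar iff Jan 1 falls on the same weekday and both are leap or both are common. 2015: Jan 1 is Thursday, common year.
2016: Jan 1 Friday, leap
2017: Jan 1 Sunday, common
2018: Jan 1 Monday, common
2019: Jan 1 Tuesday, common
2020: Jan 1 Wednesday, leap
2021: Jan 1 Friday, common
2022: Jan 1 Saturday, common
2023: Jan 1 Sunday, common
2024: Jan 1 Monday, leap
2025: Jan 1 Wednesday, common
2026: Jan 1 Thursday, common
2026 matches on both conditions.

2026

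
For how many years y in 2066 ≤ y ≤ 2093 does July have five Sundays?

12

July has 31 days; it has five Sundays when Sunday falls among the first (month-length − 28) days — i.e. when July 1 is one of Sunday/Saturday/Friday.
July 1 by year: 2066:Thu 2067:Fri✓ 2068:Sun✓ 2069:Mon 2070:Tue 2071:Wed 2072:Fri✓ 2073:Sat✓ 2074:Sun✓ 2075:Mon 2076:Wed 2077:Thu 2078:Fri✓ 2079:Sat✓ 2080:Mon 2081:Tue 2082:Wed 2083:Thu 2084:Sat✓ 2085:Sun✓ 2086:Mon 2087:Tue 2088:Thu 2089:Fri✓ 2090:Sat✓ 2091:Sun✓ 2092:Tue 2093:Wed
Years with five Sundays: 2067, 2068, 2072, 2073, 2074, 2078, 2079, 2084, 2085, 2089, 2090, 2091 → 12.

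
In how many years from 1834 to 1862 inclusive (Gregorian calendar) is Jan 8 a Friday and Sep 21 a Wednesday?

1

Check each year's weekday for Jan 8 and Sep 21:
  1834: Wed/Sun  1835: Thu/Mon  1836: Fri/Wed ✓  1837: Sun/Thu  1838: Mon/Fri  1839: Tue/Sat  1840: Wed/Mon  1841: Fri/Tue  1842: Sat/Wed  1843: Sun/Thu  1844: Mon/Sat  1845: Wed/Sun  1846: Thu/Mon  1847: Fri/Tue  1848: Sat/Thu  1849: Mon/Fri  1850: Tue/Sat  1851: Wed/Sun  1852: Thu/Tue  1853: Sat/Wed  1854: Sun/Thu  1855: Mon/Fri  1856: Tue/Sun  1857: Thu/Mon  1858: Fri/Tue  1859: Sat/Wed  1860: Sun/Fri  1861: Tue/Sat  1862: Wed/Sun
Both conditions hold in: 1836 — 1.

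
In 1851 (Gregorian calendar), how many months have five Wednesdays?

5

A month of length L has five Wednesdays iff its first Wednesday is on day ≤ L−28 (so day 1–3 in a 31-day month, 1–2 in a 30-day month, day 1 in a leap February).
Checking each month of 1851: Jan starts Wed (31d) ✓; Feb starts Sat (28d); Mar starts Sat (31d); Apr starts Tue (30d) ✓; May starts Thu (31d); Jun starts Sun (30d); Jul starts Tue (31d) ✓; Aug starts Fri (31d); Sep starts Mon (30d); Oct starts Wed (31d) ✓; Nov starts Sat (30d); Dec starts Mon (31d) ✓.
Five-Wednesday months: January, April, July, October, December → 5.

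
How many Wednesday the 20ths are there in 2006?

Check the 20th of each month of 2006: Jan 20: Fri, Feb 20: Mon, Mar 20: Mon, Apr 20: Thu, May 20: Sat, Jun 20: Tue, Jul 20: Thu, Aug 20: Sun, Sep 20: Wed, Oct 20: Fri, Nov 20: Mon, Dec 20: Wed.
Wednesday occurs in September, December — 2 months.

2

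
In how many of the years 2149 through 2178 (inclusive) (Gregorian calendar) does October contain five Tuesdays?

12

October has 31 days; it has five Tuesdays when Tuesday falls among the first (month-length − 28) days — i.e. when October 1 is one of Tuesday/Monday/Sunday.
October 1 by year: 2149:Wed 2150:Thu 2151:Fri 2152:Sun✓ 2153:Mon✓ 2154:Tue✓ 2155:Wed 2156:Fri 2157:Sat 2158:Sun✓ 2159:Mon✓ 2160:Wed 2161:Thu 2162:Fri 2163:Sat 2164:Mon✓ 2165:Tue✓ 2166:Wed 2167:Thu 2168:Sat 2169:Sun✓ 2170:Mon✓ 2171:Tue✓ 2172:Thu 2173:Fri 2174:Sat 2175:Sun✓ 2176:Tue✓ 2177:Wed 2178:Thu
Years with five Tuesdays: 2152, 2153, 2154, 2158, 2159, 2164, 2165, 2169, 2170, 2171, 2175, 2176 → 12.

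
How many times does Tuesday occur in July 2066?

4

July 2066 has 31 days and begins on Thursday.
The first Tuesday is July 6.
Tuesdays fall on 6, 13, 20, 27 — that's 4.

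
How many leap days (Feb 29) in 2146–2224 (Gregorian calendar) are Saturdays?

Leap years in 2146–2224: 19 of them.
Feb 29 weekday advances by 5 (mod 7) from one leap year to the next four years later (or differs when a century non-leap intervenes).
Leap-day weekdays: 2148:Thu 2152:Tue 2156:Sun 2160:Fri 2164:Wed 2168:Mon 2172:Sat✓ 2176:Thu 2180:Tue 2184:Sun 2188:Fri 2192:Wed 2196:Mon 2204:Wed 2208:Mon 2212:Sat✓ 2216:Thu 2220:Tue 2224:Sun
Saturday: 2172, 2212 → 2.

2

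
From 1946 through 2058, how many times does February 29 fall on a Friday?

Leap years in 1946–2058: 28 of them.
Feb 29 weekday advances by 5 (mod 7) from one leap year to the next four years later (or differs when a century non-leap intervenes).
Leap-day weekdays: 1948:Sun 1952:Fri✓ 1956:Wed 1960:Mon 1964:Sat 1968:Thu 1972:Tue 1976:Sun 1980:Fri✓ 1984:Wed 1988:Mon 1992:Sat 1996:Thu 2000:Tue 2004:Sun 2008:Fri✓ 2012:Wed 2016:Mon 2020:Sat 2024:Thu 2028:Tue 2032:Sun 2036:Fri✓ 2040:Wed 2044:Mon 2048:Sat 2052:Thu 2056:Tue
Friday: 1952, 1980, 2008, 2036 → 4.

4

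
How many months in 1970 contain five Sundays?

4

A month of length L has five Sundays iff its first Sunday is on day ≤ L−28 (so day 1–3 in a 31-day month, 1–2 in a 30-day month, day 1 in a leap February).
Checking each month of 1970: Jan starts Thu (31d); Feb starts Sun (28d); Mar starts Sun (31d) ✓; Apr starts Wed (30d); May starts Fri (31d) ✓; Jun starts Mon (30d); Jul starts Wed (31d); Aug starts Sat (31d) ✓; Sep starts Tue (30d); Oct starts Thu (31d); Nov starts Sun (30d) ✓; Dec starts Tue (31d).
Five-Sunday months: March, May, August, November → 4.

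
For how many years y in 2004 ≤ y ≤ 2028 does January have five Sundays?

12

January has 31 days; it has five Sundays when Sunday falls among the first (month-length − 28) days — i.e. when January 1 is one of Sunday/Saturday/Friday.
January 1 by year: 2004:Thu 2005:Sat✓ 2006:Sun✓ 2007:Mon 2008:Tue 2009:Thu 2010:Fri✓ 2011:Sat✓ 2012:Sun✓ 2013:Tue 2014:Wed 2015:Thu 2016:Fri✓ 2017:Sun✓ 2018:Mon 2019:Tue 2020:Wed 2021:Fri✓ 2022:Sat✓ 2023:Sun✓ 2024:Mon 2025:Wed 2026:Thu 2027:Fri✓ 2028:Sat✓
Years with five Sundays: 2005, 2006, 2010, 2011, 2012, 2016, 2017, 2021, 2022, 2023, 2027, 2028 → 12.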